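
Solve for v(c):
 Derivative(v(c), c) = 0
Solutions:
 v(c) = C1


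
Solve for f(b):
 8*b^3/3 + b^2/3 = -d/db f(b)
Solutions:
 f(b) = C1 - 2*b^4/3 - b^3/9


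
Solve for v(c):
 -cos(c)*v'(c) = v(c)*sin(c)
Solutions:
 v(c) = C1*cos(c)


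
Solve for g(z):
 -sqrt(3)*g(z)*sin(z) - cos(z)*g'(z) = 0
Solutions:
 g(z) = C1*cos(z)^(sqrt(3))


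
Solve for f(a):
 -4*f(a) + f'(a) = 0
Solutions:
 f(a) = C1*exp(4*a)


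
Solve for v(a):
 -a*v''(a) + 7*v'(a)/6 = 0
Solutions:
 v(a) = C1 + C2*a^(13/6)


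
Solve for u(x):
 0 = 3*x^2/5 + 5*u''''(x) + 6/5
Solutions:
 u(x) = C1 + C2*x + C3*x^2 + C4*x^3 - x^6/3000 - x^4/100


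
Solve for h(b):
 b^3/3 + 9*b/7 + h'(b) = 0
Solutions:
 h(b) = C1 - b^4/12 - 9*b^2/14


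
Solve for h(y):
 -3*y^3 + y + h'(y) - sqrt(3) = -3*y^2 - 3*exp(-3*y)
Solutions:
 h(y) = C1 + 3*y^4/4 - y^3 - y^2/2 + sqrt(3)*y + exp(-3*y)


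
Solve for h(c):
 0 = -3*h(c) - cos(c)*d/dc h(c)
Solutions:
 h(c) = C1*(sin(c) - 1)^(3/2)/(sin(c) + 1)^(3/2)


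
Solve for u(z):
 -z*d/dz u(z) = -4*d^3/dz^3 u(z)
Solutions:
 u(z) = C1 + Integral(C2*airyai(2^(1/3)*z/2) + C3*airybi(2^(1/3)*z/2), z)


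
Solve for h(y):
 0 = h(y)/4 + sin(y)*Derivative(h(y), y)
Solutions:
 h(y) = C1*(cos(y) + 1)^(1/8)/(cos(y) - 1)^(1/8)


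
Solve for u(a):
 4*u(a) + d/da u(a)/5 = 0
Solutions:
 u(a) = C1*exp(-20*a)


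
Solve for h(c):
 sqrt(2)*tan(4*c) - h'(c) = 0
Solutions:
 h(c) = C1 - sqrt(2)*log(cos(4*c))/4


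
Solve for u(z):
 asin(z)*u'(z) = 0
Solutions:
 u(z) = C1


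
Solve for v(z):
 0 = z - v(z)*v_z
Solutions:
 v(z) = -sqrt(C1 + z^2)
 v(z) = sqrt(C1 + z^2)


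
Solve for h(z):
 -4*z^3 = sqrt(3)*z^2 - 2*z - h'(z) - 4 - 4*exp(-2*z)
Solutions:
 h(z) = C1 + z^4 + sqrt(3)*z^3/3 - z^2 - 4*z + 2*exp(-2*z)


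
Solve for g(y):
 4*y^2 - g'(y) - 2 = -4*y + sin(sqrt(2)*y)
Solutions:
 g(y) = C1 + 4*y^3/3 + 2*y^2 - 2*y + sqrt(2)*cos(sqrt(2)*y)/2


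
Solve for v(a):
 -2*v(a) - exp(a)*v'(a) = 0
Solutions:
 v(a) = C1*exp(2*exp(-a))


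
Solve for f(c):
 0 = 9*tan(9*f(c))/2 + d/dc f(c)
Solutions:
 f(c) = -asin(C1*exp(-81*c/2))/9 + pi/9
 f(c) = asin(C1*exp(-81*c/2))/9


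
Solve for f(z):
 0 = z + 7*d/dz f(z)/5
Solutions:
 f(z) = C1 - 5*z^2/14


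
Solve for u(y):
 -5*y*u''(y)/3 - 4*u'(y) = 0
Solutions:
 u(y) = C1 + C2/y^(7/5)


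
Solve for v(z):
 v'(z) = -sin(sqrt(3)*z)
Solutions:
 v(z) = C1 + sqrt(3)*cos(sqrt(3)*z)/3


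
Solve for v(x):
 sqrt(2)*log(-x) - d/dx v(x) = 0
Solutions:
 v(x) = C1 + sqrt(2)*x*log(-x) - sqrt(2)*x


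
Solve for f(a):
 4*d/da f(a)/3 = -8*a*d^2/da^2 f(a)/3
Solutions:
 f(a) = C1 + C2*sqrt(a)


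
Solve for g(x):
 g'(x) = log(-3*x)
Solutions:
 g(x) = C1 + x*log(-x) + x*(-1 + log(3))


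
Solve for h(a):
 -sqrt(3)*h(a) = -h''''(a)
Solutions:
 h(a) = C1*exp(-3^(1/8)*a) + C2*exp(3^(1/8)*a) + C3*sin(3^(1/8)*a) + C4*cos(3^(1/8)*a)


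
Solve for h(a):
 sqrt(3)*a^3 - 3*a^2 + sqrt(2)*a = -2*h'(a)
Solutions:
 h(a) = C1 - sqrt(3)*a^4/8 + a^3/2 - sqrt(2)*a^2/4


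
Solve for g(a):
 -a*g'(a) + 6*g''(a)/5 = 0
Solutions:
 g(a) = C1 + C2*erfi(sqrt(15)*a/6)


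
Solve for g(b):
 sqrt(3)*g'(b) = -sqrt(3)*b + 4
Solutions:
 g(b) = C1 - b^2/2 + 4*sqrt(3)*b/3


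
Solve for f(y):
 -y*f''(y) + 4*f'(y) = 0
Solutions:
 f(y) = C1 + C2*y^5


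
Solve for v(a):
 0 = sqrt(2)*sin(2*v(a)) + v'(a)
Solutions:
 v(a) = pi - acos((-C1 - exp(4*sqrt(2)*a))/(C1 - exp(4*sqrt(2)*a)))/2
 v(a) = acos((-C1 - exp(4*sqrt(2)*a))/(C1 - exp(4*sqrt(2)*a)))/2


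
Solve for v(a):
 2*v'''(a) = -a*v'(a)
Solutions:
 v(a) = C1 + Integral(C2*airyai(-2^(2/3)*a/2) + C3*airybi(-2^(2/3)*a/2), a)


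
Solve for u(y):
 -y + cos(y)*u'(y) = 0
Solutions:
 u(y) = C1 + Integral(y/cos(y), y)


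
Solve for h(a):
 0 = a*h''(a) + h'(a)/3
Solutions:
 h(a) = C1 + C2*a^(2/3)


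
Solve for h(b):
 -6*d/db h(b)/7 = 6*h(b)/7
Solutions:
 h(b) = C1*exp(-b)


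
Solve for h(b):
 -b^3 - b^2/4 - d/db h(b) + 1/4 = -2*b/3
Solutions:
 h(b) = C1 - b^4/4 - b^3/12 + b^2/3 + b/4


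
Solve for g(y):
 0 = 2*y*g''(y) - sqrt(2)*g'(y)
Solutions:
 g(y) = C1 + C2*y^(sqrt(2)/2 + 1)


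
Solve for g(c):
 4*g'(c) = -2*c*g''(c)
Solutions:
 g(c) = C1 + C2/c


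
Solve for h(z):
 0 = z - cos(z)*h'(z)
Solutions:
 h(z) = C1 + Integral(z/cos(z), z)


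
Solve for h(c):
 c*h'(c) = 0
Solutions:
 h(c) = C1


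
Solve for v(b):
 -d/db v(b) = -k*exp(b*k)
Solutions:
 v(b) = C1 + exp(b*k)


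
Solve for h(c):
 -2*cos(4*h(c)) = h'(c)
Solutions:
 h(c) = -asin((C1 + exp(16*c))/(C1 - exp(16*c)))/4 + pi/4
 h(c) = asin((C1 + exp(16*c))/(C1 - exp(16*c)))/4


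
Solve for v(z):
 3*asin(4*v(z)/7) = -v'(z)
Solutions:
 Integral(1/asin(4*_y/7), (_y, v(z))) = C1 - 3*z


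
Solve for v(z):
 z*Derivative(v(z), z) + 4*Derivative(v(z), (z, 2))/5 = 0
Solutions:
 v(z) = C1 + C2*erf(sqrt(10)*z/4)


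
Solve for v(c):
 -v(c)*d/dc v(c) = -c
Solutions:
 v(c) = -sqrt(C1 + c^2)
 v(c) = sqrt(C1 + c^2)


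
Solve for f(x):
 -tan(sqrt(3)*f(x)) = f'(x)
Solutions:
 f(x) = sqrt(3)*(pi - asin(C1*exp(-sqrt(3)*x)))/3
 f(x) = sqrt(3)*asin(C1*exp(-sqrt(3)*x))/3


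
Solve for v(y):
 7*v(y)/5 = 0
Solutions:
 v(y) = 0


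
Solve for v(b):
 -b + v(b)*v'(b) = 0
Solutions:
 v(b) = -sqrt(C1 + b^2)
 v(b) = sqrt(C1 + b^2)


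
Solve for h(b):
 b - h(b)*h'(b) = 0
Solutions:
 h(b) = -sqrt(C1 + b^2)
 h(b) = sqrt(C1 + b^2)


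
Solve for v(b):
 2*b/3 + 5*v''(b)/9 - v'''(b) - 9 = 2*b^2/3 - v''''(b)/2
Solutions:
 v(b) = C1 + C2*b + b^4/10 + 13*b^3/25 + 2457*b^2/250 + (C3*sin(b/3) + C4*cos(b/3))*exp(b)


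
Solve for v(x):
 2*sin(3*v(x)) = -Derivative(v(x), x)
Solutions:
 v(x) = -acos((-C1 - exp(12*x))/(C1 - exp(12*x)))/3 + 2*pi/3
 v(x) = acos((-C1 - exp(12*x))/(C1 - exp(12*x)))/3


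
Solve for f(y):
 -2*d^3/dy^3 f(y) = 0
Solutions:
 f(y) = C1 + C2*y + C3*y^2


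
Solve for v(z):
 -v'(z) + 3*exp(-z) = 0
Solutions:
 v(z) = C1 - 3*exp(-z)


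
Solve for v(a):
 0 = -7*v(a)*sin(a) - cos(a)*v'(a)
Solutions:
 v(a) = C1*cos(a)^7


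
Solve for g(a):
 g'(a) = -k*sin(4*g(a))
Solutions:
 g(a) = -acos((-C1 - exp(8*a*k))/(C1 - exp(8*a*k)))/4 + pi/2
 g(a) = acos((-C1 - exp(8*a*k))/(C1 - exp(8*a*k)))/4


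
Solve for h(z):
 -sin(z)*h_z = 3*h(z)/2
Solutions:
 h(z) = C1*(cos(z) + 1)^(3/4)/(cos(z) - 1)^(3/4)


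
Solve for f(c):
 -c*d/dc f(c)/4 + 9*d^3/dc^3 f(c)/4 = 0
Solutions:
 f(c) = C1 + Integral(C2*airyai(3^(1/3)*c/3) + C3*airybi(3^(1/3)*c/3), c)


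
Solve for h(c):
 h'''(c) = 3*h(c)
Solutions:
 h(c) = C3*exp(3^(1/3)*c) + (C1*sin(3^(5/6)*c/2) + C2*cos(3^(5/6)*c/2))*exp(-3^(1/3)*c/2)


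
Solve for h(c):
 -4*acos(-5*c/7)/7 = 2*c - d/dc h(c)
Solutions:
 h(c) = C1 + c^2 + 4*c*acos(-5*c/7)/7 + 4*sqrt(49 - 25*c^2)/35


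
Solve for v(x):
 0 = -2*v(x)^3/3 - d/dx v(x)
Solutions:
 v(x) = -sqrt(6)*sqrt(-1/(C1 - 2*x))/2
 v(x) = sqrt(6)*sqrt(-1/(C1 - 2*x))/2


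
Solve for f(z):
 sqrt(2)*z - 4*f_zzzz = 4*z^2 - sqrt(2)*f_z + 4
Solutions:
 f(z) = C1 + C4*exp(sqrt(2)*z/2) + 2*sqrt(2)*z^3/3 - z^2/2 + 2*sqrt(2)*z + (C2*sin(sqrt(6)*z/4) + C3*cos(sqrt(6)*z/4))*exp(-sqrt(2)*z/4)


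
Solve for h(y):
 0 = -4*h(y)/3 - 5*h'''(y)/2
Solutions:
 h(y) = C3*exp(-2*15^(2/3)*y/15) + (C1*sin(3^(1/6)*5^(2/3)*y/5) + C2*cos(3^(1/6)*5^(2/3)*y/5))*exp(15^(2/3)*y/15)


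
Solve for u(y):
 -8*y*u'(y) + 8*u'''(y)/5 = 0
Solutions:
 u(y) = C1 + Integral(C2*airyai(5^(1/3)*y) + C3*airybi(5^(1/3)*y), y)


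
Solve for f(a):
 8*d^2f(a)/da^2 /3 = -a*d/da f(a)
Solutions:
 f(a) = C1 + C2*erf(sqrt(3)*a/4)


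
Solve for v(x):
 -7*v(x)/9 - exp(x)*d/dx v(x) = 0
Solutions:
 v(x) = C1*exp(7*exp(-x)/9)


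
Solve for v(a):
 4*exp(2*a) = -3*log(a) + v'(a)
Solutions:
 v(a) = C1 + 3*a*log(a) - 3*a + 2*exp(2*a)


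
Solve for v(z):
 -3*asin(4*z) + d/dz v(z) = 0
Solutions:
 v(z) = C1 + 3*z*asin(4*z) + 3*sqrt(1 - 16*z^2)/4


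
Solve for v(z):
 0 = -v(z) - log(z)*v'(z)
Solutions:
 v(z) = C1*exp(-li(z))


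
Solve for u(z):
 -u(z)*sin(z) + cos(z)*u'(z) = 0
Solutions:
 u(z) = C1/cos(z)


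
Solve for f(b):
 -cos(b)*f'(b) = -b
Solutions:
 f(b) = C1 + Integral(b/cos(b), b)


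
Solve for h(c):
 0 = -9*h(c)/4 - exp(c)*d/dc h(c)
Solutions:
 h(c) = C1*exp(9*exp(-c)/4)


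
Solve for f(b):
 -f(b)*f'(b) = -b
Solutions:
 f(b) = -sqrt(C1 + b^2)
 f(b) = sqrt(C1 + b^2)


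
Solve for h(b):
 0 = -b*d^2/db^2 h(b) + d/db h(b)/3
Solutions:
 h(b) = C1 + C2*b^(4/3)


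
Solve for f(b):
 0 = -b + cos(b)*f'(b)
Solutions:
 f(b) = C1 + Integral(b/cos(b), b)


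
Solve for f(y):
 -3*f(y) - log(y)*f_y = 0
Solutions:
 f(y) = C1*exp(-3*li(y))


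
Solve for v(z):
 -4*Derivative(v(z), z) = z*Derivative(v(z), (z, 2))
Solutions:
 v(z) = C1 + C2/z^3


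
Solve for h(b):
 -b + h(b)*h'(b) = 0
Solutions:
 h(b) = -sqrt(C1 + b^2)
 h(b) = sqrt(C1 + b^2)


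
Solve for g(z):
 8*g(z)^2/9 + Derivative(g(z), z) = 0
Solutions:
 g(z) = 9/(C1 + 8*z)


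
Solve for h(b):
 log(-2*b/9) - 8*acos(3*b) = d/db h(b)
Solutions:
 h(b) = C1 + b*log(-b) - 8*b*acos(3*b) - 2*b*log(3) - b + b*log(2) + 8*sqrt(1 - 9*b^2)/3


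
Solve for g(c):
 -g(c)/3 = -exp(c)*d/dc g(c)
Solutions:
 g(c) = C1*exp(-exp(-c)/3)


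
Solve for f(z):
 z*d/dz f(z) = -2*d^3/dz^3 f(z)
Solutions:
 f(z) = C1 + Integral(C2*airyai(-2^(2/3)*z/2) + C3*airybi(-2^(2/3)*z/2), z)


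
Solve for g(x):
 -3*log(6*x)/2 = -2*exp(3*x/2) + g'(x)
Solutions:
 g(x) = C1 - 3*x*log(x)/2 + 3*x*(1 - log(6))/2 + 4*exp(3*x/2)/3


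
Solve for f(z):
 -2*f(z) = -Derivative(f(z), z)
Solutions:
 f(z) = C1*exp(2*z)


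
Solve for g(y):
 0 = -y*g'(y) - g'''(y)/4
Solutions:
 g(y) = C1 + Integral(C2*airyai(-2^(2/3)*y) + C3*airybi(-2^(2/3)*y), y)


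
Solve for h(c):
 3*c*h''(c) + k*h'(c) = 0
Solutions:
 h(c) = C1 + c^(1 - re(k)/3)*(C2*sin(log(c)*Abs(im(k))/3) + C3*cos(log(c)*im(k)/3))


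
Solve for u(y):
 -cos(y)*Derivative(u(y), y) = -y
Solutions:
 u(y) = C1 + Integral(y/cos(y), y)


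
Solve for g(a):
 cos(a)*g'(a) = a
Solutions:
 g(a) = C1 + Integral(a/cos(a), a)


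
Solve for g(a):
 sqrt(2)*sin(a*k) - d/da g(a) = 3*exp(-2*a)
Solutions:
 g(a) = C1 + 3*exp(-2*a)/2 - sqrt(2)*cos(a*k)/k


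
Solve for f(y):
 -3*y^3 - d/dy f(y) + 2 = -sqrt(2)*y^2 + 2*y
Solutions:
 f(y) = C1 - 3*y^4/4 + sqrt(2)*y^3/3 - y^2 + 2*y


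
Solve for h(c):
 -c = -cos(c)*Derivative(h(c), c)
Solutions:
 h(c) = C1 + Integral(c/cos(c), c)


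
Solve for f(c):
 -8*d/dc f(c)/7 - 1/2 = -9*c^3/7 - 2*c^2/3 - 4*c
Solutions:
 f(c) = C1 + 9*c^4/32 + 7*c^3/36 + 7*c^2/4 - 7*c/16


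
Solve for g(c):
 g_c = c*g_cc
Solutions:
 g(c) = C1 + C2*c^2


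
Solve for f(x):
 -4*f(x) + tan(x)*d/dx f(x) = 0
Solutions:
 f(x) = C1*sin(x)^4


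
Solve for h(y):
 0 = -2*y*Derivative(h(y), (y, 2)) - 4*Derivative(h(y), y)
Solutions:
 h(y) = C1 + C2/y


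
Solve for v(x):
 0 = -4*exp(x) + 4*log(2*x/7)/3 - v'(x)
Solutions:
 v(x) = C1 + 4*x*log(x)/3 + 4*x*(-log(7) - 1 + log(2))/3 - 4*exp(x)


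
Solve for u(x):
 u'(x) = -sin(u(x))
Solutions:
 u(x) = -acos((-C1 - exp(2*x))/(C1 - exp(2*x))) + 2*pi
 u(x) = acos((-C1 - exp(2*x))/(C1 - exp(2*x)))


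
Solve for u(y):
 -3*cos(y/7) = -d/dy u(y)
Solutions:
 u(y) = C1 + 21*sin(y/7)


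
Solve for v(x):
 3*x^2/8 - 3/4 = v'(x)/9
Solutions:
 v(x) = C1 + 9*x^3/8 - 27*x/4


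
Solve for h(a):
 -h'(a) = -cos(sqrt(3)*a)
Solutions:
 h(a) = C1 + sqrt(3)*sin(sqrt(3)*a)/3


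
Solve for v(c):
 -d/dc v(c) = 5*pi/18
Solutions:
 v(c) = C1 - 5*pi*c/18


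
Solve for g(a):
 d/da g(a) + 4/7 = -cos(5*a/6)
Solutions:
 g(a) = C1 - 4*a/7 - 6*sin(5*a/6)/5


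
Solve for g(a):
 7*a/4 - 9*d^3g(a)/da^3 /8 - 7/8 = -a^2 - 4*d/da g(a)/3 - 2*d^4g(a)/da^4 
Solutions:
 g(a) = C1 + C2*exp(a*(27*3^(1/3)/(64*sqrt(3934) + 4015)^(1/3) + 18 + 3^(2/3)*(64*sqrt(3934) + 4015)^(1/3))/96)*sin(3^(1/6)*a*(-(64*sqrt(3934) + 4015)^(1/3) + 9*3^(2/3)/(64*sqrt(3934) + 4015)^(1/3))/32) + C3*exp(a*(27*3^(1/3)/(64*sqrt(3934) + 4015)^(1/3) + 18 + 3^(2/3)*(64*sqrt(3934) + 4015)^(1/3))/96)*cos(3^(1/6)*a*(-(64*sqrt(3934) + 4015)^(1/3) + 9*3^(2/3)/(64*sqrt(3934) + 4015)^(1/3))/32) + C4*exp(a*(-3^(2/3)*(64*sqrt(3934) + 4015)^(1/3) - 27*3^(1/3)/(64*sqrt(3934) + 4015)^(1/3) + 9)/48) - a^3/4 - 21*a^2/32 - 39*a/64


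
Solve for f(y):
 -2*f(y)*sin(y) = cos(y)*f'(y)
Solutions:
 f(y) = C1*cos(y)^2


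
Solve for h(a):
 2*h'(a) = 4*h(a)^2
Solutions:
 h(a) = -1/(C1 + 2*a)


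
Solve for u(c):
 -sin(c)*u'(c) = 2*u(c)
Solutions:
 u(c) = C1*(cos(c) + 1)/(cos(c) - 1)


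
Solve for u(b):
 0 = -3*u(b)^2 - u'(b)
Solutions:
 u(b) = 1/(C1 + 3*b)


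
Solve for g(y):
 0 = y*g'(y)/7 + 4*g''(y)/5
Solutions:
 g(y) = C1 + C2*erf(sqrt(70)*y/28)


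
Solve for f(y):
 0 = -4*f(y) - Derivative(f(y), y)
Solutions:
 f(y) = C1*exp(-4*y)


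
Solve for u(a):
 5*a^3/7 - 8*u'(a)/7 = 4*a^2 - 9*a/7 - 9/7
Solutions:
 u(a) = C1 + 5*a^4/32 - 7*a^3/6 + 9*a^2/16 + 9*a/8


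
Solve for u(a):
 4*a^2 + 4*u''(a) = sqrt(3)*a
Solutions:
 u(a) = C1 + C2*a - a^4/12 + sqrt(3)*a^3/24


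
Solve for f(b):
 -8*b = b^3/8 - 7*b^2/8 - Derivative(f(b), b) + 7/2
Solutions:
 f(b) = C1 + b^4/32 - 7*b^3/24 + 4*b^2 + 7*b/2


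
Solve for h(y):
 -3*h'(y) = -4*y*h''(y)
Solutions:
 h(y) = C1 + C2*y^(7/4)


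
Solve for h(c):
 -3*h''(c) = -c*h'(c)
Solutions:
 h(c) = C1 + C2*erfi(sqrt(6)*c/6)


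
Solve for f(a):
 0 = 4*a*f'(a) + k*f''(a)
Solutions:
 f(a) = C1 + C2*sqrt(k)*erf(sqrt(2)*a*sqrt(1/k))


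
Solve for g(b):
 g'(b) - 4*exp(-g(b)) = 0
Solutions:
 g(b) = log(C1 + 4*b)


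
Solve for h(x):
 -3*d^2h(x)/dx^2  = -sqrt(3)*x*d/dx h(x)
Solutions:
 h(x) = C1 + C2*erfi(sqrt(2)*3^(3/4)*x/6)


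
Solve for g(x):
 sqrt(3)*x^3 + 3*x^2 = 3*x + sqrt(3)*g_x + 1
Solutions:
 g(x) = C1 + x^4/4 + sqrt(3)*x^3/3 - sqrt(3)*x^2/2 - sqrt(3)*x/3


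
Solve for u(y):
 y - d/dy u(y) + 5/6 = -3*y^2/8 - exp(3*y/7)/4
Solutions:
 u(y) = C1 + y^3/8 + y^2/2 + 5*y/6 + 7*exp(3*y/7)/12


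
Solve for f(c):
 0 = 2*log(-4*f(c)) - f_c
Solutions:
 -Integral(1/(log(-_y) + 2*log(2)), (_y, f(c)))/2 = C1 - c


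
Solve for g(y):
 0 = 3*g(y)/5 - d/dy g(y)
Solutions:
 g(y) = C1*exp(3*y/5)


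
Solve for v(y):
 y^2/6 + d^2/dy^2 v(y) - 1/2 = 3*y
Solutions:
 v(y) = C1 + C2*y - y^4/72 + y^3/2 + y^2/4


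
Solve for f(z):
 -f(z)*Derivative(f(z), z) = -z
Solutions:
 f(z) = -sqrt(C1 + z^2)
 f(z) = sqrt(C1 + z^2)


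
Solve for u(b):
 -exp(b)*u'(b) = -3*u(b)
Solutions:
 u(b) = C1*exp(-3*exp(-b))


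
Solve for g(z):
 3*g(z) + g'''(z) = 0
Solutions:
 g(z) = C3*exp(-3^(1/3)*z) + (C1*sin(3^(5/6)*z/2) + C2*cos(3^(5/6)*z/2))*exp(3^(1/3)*z/2)


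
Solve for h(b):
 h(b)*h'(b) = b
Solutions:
 h(b) = -sqrt(C1 + b^2)
 h(b) = sqrt(C1 + b^2)


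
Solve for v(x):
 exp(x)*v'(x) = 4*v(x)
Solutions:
 v(x) = C1*exp(-4*exp(-x))


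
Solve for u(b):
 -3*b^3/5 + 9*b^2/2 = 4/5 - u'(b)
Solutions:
 u(b) = C1 + 3*b^4/20 - 3*b^3/2 + 4*b/5


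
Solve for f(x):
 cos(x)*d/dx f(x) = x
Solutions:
 f(x) = C1 + Integral(x/cos(x), x)


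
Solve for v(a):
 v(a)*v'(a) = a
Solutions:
 v(a) = -sqrt(C1 + a^2)
 v(a) = sqrt(C1 + a^2)


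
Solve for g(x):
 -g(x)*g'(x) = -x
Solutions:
 g(x) = -sqrt(C1 + x^2)
 g(x) = sqrt(C1 + x^2)


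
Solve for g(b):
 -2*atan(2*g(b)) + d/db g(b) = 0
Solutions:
 Integral(1/atan(2*_y), (_y, g(b))) = C1 + 2*b


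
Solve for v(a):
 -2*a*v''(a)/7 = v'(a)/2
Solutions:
 v(a) = C1 + C2/a^(3/4)


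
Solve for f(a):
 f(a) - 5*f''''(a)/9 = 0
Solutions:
 f(a) = C1*exp(-sqrt(3)*5^(3/4)*a/5) + C2*exp(sqrt(3)*5^(3/4)*a/5) + C3*sin(sqrt(3)*5^(3/4)*a/5) + C4*cos(sqrt(3)*5^(3/4)*a/5)


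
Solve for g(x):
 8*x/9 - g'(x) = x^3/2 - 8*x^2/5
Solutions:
 g(x) = C1 - x^4/8 + 8*x^3/15 + 4*x^2/9


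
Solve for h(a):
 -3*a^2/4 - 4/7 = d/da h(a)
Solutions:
 h(a) = C1 - a^3/4 - 4*a/7


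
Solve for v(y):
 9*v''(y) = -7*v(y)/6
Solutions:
 v(y) = C1*sin(sqrt(42)*y/18) + C2*cos(sqrt(42)*y/18)


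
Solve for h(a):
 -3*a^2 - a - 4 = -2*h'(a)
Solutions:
 h(a) = C1 + a^3/2 + a^2/4 + 2*a


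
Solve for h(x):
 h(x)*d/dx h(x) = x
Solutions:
 h(x) = -sqrt(C1 + x^2)
 h(x) = sqrt(C1 + x^2)


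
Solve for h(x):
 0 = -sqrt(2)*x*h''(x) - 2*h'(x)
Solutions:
 h(x) = C1 + C2*x^(1 - sqrt(2))


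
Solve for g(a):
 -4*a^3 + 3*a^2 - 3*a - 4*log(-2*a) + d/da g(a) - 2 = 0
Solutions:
 g(a) = C1 + a^4 - a^3 + 3*a^2/2 + 4*a*log(-a) + 2*a*(-1 + 2*log(2))


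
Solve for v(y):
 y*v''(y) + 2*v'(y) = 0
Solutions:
 v(y) = C1 + C2/y


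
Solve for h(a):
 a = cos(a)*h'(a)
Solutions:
 h(a) = C1 + Integral(a/cos(a), a)


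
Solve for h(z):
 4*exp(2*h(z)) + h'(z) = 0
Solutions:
 h(z) = log(-sqrt(-1/(C1 - 4*z))) - log(2)/2
 h(z) = log(-1/(C1 - 4*z))/2 - log(2)/2


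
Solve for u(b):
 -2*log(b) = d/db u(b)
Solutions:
 u(b) = C1 - 2*b*log(b) + 2*b


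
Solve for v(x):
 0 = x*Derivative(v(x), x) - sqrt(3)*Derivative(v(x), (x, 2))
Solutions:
 v(x) = C1 + C2*erfi(sqrt(2)*3^(3/4)*x/6)


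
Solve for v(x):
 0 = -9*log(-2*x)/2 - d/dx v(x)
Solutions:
 v(x) = C1 - 9*x*log(-x)/2 + 9*x*(1 - log(2))/2


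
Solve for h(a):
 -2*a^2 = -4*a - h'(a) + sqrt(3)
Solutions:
 h(a) = C1 + 2*a^3/3 - 2*a^2 + sqrt(3)*a


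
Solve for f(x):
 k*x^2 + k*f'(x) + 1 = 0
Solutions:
 f(x) = C1 - x^3/3 - x/k


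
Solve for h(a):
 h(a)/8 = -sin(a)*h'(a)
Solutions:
 h(a) = C1*(cos(a) + 1)^(1/16)/(cos(a) - 1)^(1/16)


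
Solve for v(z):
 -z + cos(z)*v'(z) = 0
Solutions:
 v(z) = C1 + Integral(z/cos(z), z)


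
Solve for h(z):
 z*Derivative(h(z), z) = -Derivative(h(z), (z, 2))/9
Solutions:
 h(z) = C1 + C2*erf(3*sqrt(2)*z/2)


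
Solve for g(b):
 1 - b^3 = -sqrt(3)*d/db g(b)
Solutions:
 g(b) = C1 + sqrt(3)*b^4/12 - sqrt(3)*b/3


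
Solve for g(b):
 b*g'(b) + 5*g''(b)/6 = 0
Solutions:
 g(b) = C1 + C2*erf(sqrt(15)*b/5)


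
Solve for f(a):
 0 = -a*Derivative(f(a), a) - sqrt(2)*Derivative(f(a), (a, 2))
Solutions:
 f(a) = C1 + C2*erf(2^(1/4)*a/2)


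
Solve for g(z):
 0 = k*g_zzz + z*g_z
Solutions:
 g(z) = C1 + Integral(C2*airyai(z*(-1/k)^(1/3)) + C3*airybi(z*(-1/k)^(1/3)), z)


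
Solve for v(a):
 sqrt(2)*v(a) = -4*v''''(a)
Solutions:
 v(a) = (C1*sin(2^(1/8)*a/2) + C2*cos(2^(1/8)*a/2))*exp(-2^(1/8)*a/2) + (C3*sin(2^(1/8)*a/2) + C4*cos(2^(1/8)*a/2))*exp(2^(1/8)*a/2)


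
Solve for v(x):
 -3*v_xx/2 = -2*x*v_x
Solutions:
 v(x) = C1 + C2*erfi(sqrt(6)*x/3)


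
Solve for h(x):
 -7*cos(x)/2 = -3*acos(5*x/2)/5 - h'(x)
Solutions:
 h(x) = C1 - 3*x*acos(5*x/2)/5 + 3*sqrt(4 - 25*x^2)/25 + 7*sin(x)/2


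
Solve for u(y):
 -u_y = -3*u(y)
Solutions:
 u(y) = C1*exp(3*y)


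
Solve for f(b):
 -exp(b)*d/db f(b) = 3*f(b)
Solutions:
 f(b) = C1*exp(3*exp(-b))


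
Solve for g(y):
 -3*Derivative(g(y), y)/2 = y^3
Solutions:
 g(y) = C1 - y^4/6


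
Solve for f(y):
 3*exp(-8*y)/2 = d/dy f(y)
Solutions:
 f(y) = C1 - 3*exp(-8*y)/16


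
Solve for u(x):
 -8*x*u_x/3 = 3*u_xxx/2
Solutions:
 u(x) = C1 + Integral(C2*airyai(-2*6^(1/3)*x/3) + C3*airybi(-2*6^(1/3)*x/3), x)


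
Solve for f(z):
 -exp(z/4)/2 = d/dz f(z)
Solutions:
 f(z) = C1 - 2*exp(z/4)


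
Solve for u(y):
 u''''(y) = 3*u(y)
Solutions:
 u(y) = C1*exp(-3^(1/4)*y) + C2*exp(3^(1/4)*y) + C3*sin(3^(1/4)*y) + C4*cos(3^(1/4)*y)


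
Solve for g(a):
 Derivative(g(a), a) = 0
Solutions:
 g(a) = C1


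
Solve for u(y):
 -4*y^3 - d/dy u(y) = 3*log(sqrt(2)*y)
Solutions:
 u(y) = C1 - y^4 - 3*y*log(y) - 3*y*log(2)/2 + 3*y


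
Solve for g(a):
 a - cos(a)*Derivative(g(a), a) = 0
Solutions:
 g(a) = C1 + Integral(a/cos(a), a)


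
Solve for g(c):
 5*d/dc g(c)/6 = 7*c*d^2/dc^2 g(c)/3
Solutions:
 g(c) = C1 + C2*c^(19/14)


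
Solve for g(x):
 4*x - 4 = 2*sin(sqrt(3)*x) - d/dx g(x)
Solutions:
 g(x) = C1 - 2*x^2 + 4*x - 2*sqrt(3)*cos(sqrt(3)*x)/3


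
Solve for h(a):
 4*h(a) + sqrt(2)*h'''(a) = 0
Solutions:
 h(a) = C3*exp(-sqrt(2)*a) + (C1*sin(sqrt(6)*a/2) + C2*cos(sqrt(6)*a/2))*exp(sqrt(2)*a/2)


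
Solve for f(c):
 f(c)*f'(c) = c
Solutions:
 f(c) = -sqrt(C1 + c^2)
 f(c) = sqrt(C1 + c^2)


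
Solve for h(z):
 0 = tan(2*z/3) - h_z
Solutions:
 h(z) = C1 - 3*log(cos(2*z/3))/2


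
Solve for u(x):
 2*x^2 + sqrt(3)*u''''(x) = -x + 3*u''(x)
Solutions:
 u(x) = C1 + C2*x + C3*exp(-3^(1/4)*x) + C4*exp(3^(1/4)*x) + x^4/18 + x^3/18 + 2*sqrt(3)*x^2/9


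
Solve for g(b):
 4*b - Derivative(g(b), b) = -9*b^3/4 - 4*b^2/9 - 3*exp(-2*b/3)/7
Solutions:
 g(b) = C1 + 9*b^4/16 + 4*b^3/27 + 2*b^2 - 9*exp(-2*b/3)/14


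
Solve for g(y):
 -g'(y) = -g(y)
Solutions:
 g(y) = C1*exp(y)


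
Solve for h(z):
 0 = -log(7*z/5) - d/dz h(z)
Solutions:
 h(z) = C1 - z*log(z) + z*log(5/7) + z


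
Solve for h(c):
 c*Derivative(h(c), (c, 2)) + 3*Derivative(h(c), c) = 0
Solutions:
 h(c) = C1 + C2/c^2


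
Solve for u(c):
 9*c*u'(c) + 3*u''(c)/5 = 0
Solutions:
 u(c) = C1 + C2*erf(sqrt(30)*c/2)


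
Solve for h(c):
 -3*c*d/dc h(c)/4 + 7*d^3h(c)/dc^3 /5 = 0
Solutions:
 h(c) = C1 + Integral(C2*airyai(1470^(1/3)*c/14) + C3*airybi(1470^(1/3)*c/14), c)


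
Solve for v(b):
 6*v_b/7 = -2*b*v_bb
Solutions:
 v(b) = C1 + C2*b^(4/7)


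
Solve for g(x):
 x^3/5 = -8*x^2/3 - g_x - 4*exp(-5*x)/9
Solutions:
 g(x) = C1 - x^4/20 - 8*x^3/9 + 4*exp(-5*x)/45


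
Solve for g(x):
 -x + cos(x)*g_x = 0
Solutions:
 g(x) = C1 + Integral(x/cos(x), x)


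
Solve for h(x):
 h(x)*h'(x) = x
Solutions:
 h(x) = -sqrt(C1 + x^2)
 h(x) = sqrt(C1 + x^2)


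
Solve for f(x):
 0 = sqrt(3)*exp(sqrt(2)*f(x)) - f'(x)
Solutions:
 f(x) = sqrt(2)*(2*log(-1/(C1 + sqrt(3)*x)) - log(2))/4


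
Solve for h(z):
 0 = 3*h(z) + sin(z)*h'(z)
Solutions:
 h(z) = C1*(cos(z) + 1)^(3/2)/(cos(z) - 1)^(3/2)


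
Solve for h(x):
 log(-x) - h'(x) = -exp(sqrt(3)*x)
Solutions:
 h(x) = C1 + x*log(-x) - x + sqrt(3)*exp(sqrt(3)*x)/3


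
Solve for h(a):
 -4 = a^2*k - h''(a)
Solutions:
 h(a) = C1 + C2*a + a^4*k/12 + 2*a^2


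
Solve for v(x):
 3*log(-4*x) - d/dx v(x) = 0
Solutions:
 v(x) = C1 + 3*x*log(-x) + 3*x*(-1 + 2*log(2))


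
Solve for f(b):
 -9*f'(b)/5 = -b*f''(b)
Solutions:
 f(b) = C1 + C2*b^(14/5)


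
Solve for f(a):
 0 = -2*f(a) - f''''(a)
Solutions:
 f(a) = (C1*sin(2^(3/4)*a/2) + C2*cos(2^(3/4)*a/2))*exp(-2^(3/4)*a/2) + (C3*sin(2^(3/4)*a/2) + C4*cos(2^(3/4)*a/2))*exp(2^(3/4)*a/2)


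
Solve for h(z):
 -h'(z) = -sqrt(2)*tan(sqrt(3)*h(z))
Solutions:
 h(z) = sqrt(3)*(pi - asin(C1*exp(sqrt(6)*z)))/3
 h(z) = sqrt(3)*asin(C1*exp(sqrt(6)*z))/3


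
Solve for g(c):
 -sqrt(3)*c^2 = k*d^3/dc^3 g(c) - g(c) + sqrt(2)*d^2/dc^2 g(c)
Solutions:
 g(c) = C1*exp(-c*((sqrt(((-27 + 4*sqrt(2)/k^2)^2 - 32/k^4)/k^2)/2 - 27/(2*k) + 2*sqrt(2)/k^3)^(1/3) + sqrt(2)/k + 2/(k^2*(sqrt(((-27 + 4*sqrt(2)/k^2)^2 - 32/k^4)/k^2)/2 - 27/(2*k) + 2*sqrt(2)/k^3)^(1/3)))/3) + C2*exp(c*((sqrt(((-27 + 4*sqrt(2)/k^2)^2 - 32/k^4)/k^2)/2 - 27/(2*k) + 2*sqrt(2)/k^3)^(1/3) - sqrt(3)*I*(sqrt(((-27 + 4*sqrt(2)/k^2)^2 - 32/k^4)/k^2)/2 - 27/(2*k) + 2*sqrt(2)/k^3)^(1/3) - 2*sqrt(2)/k - 8/(k^2*(-1 + sqrt(3)*I)*(sqrt(((-27 + 4*sqrt(2)/k^2)^2 - 32/k^4)/k^2)/2 - 27/(2*k) + 2*sqrt(2)/k^3)^(1/3)))/6) + C3*exp(c*((sqrt(((-27 + 4*sqrt(2)/k^2)^2 - 32/k^4)/k^2)/2 - 27/(2*k) + 2*sqrt(2)/k^3)^(1/3) + sqrt(3)*I*(sqrt(((-27 + 4*sqrt(2)/k^2)^2 - 32/k^4)/k^2)/2 - 27/(2*k) + 2*sqrt(2)/k^3)^(1/3) - 2*sqrt(2)/k + 8/(k^2*(1 + sqrt(3)*I)*(sqrt(((-27 + 4*sqrt(2)/k^2)^2 - 32/k^4)/k^2)/2 - 27/(2*k) + 2*sqrt(2)/k^3)^(1/3)))/6) + sqrt(3)*c^2 + 2*sqrt(6)


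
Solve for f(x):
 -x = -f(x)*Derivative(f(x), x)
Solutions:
 f(x) = -sqrt(C1 + x^2)
 f(x) = sqrt(C1 + x^2)


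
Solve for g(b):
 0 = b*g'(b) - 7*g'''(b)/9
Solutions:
 g(b) = C1 + Integral(C2*airyai(21^(2/3)*b/7) + C3*airybi(21^(2/3)*b/7), b)


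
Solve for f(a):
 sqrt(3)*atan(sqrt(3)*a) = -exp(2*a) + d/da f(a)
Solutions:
 f(a) = C1 + sqrt(3)*(a*atan(sqrt(3)*a) - sqrt(3)*log(3*a^2 + 1)/6) + exp(2*a)/2


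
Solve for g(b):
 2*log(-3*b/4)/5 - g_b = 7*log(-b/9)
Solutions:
 g(b) = C1 - 33*b*log(-b)/5 + b*(-4*log(2) + 33 + 72*log(3))/5


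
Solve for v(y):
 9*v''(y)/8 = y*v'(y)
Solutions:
 v(y) = C1 + C2*erfi(2*y/3)


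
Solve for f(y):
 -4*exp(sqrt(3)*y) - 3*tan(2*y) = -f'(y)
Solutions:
 f(y) = C1 + 4*sqrt(3)*exp(sqrt(3)*y)/3 - 3*log(cos(2*y))/2


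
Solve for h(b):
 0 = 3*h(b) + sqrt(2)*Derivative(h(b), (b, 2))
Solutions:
 h(b) = C1*sin(2^(3/4)*sqrt(3)*b/2) + C2*cos(2^(3/4)*sqrt(3)*b/2)


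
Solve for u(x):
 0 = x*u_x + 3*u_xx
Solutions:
 u(x) = C1 + C2*erf(sqrt(6)*x/6)


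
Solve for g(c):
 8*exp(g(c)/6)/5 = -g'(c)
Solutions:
 g(c) = 6*log(1/(C1 + 8*c)) + 6*log(30)


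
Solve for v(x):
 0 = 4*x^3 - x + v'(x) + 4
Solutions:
 v(x) = C1 - x^4 + x^2/2 - 4*x


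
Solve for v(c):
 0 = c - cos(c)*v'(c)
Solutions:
 v(c) = C1 + Integral(c/cos(c), c)


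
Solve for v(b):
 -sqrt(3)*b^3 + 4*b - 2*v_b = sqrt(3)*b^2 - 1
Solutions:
 v(b) = C1 - sqrt(3)*b^4/8 - sqrt(3)*b^3/6 + b^2 + b/2


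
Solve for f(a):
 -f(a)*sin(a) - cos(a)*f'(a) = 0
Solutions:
 f(a) = C1*cos(a)


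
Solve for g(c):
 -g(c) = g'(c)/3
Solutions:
 g(c) = C1*exp(-3*c)


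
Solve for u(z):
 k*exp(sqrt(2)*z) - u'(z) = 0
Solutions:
 u(z) = C1 + sqrt(2)*k*exp(sqrt(2)*z)/2


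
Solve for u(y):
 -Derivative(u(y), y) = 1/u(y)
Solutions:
 u(y) = -sqrt(C1 - 2*y)
 u(y) = sqrt(C1 - 2*y)


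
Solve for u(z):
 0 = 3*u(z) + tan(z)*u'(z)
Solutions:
 u(z) = C1/sin(z)^3


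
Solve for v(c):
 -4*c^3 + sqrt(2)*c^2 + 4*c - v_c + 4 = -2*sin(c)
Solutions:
 v(c) = C1 - c^4 + sqrt(2)*c^3/3 + 2*c^2 + 4*c - 2*cos(c)


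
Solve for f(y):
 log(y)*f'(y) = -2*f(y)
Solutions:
 f(y) = C1*exp(-2*li(y))


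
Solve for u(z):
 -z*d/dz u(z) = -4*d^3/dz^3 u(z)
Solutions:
 u(z) = C1 + Integral(C2*airyai(2^(1/3)*z/2) + C3*airybi(2^(1/3)*z/2), z)


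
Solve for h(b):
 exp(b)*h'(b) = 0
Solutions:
 h(b) = C1


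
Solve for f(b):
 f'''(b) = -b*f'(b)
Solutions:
 f(b) = C1 + Integral(C2*airyai(-b) + C3*airybi(-b), b)


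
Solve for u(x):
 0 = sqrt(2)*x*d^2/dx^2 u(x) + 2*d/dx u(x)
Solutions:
 u(x) = C1 + C2*x^(1 - sqrt(2))


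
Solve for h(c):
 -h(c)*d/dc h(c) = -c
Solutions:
 h(c) = -sqrt(C1 + c^2)
 h(c) = sqrt(C1 + c^2)


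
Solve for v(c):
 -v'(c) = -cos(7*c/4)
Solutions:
 v(c) = C1 + 4*sin(7*c/4)/7


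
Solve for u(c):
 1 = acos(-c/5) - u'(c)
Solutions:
 u(c) = C1 + c*acos(-c/5) - c + sqrt(25 - c^2)


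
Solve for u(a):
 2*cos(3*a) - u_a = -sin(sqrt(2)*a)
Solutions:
 u(a) = C1 + 2*sin(3*a)/3 - sqrt(2)*cos(sqrt(2)*a)/2


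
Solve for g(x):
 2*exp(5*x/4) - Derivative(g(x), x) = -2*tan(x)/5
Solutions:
 g(x) = C1 + 8*exp(5*x/4)/5 - 2*log(cos(x))/5


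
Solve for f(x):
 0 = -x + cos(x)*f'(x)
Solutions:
 f(x) = C1 + Integral(x/cos(x), x)


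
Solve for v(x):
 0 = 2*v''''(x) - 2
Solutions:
 v(x) = C1 + C2*x + C3*x^2 + C4*x^3 + x^4/24


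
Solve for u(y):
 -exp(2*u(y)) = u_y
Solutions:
 u(y) = log(-sqrt(-1/(C1 - y))) - log(2)/2
 u(y) = log(-1/(C1 - y))/2 - log(2)/2


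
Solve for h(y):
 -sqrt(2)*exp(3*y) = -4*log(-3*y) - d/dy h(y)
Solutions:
 h(y) = C1 - 4*y*log(-y) + 4*y*(1 - log(3)) + sqrt(2)*exp(3*y)/3


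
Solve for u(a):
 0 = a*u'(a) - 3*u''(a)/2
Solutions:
 u(a) = C1 + C2*erfi(sqrt(3)*a/3)


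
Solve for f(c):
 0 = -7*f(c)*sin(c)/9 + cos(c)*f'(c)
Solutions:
 f(c) = C1/cos(c)^(7/9)


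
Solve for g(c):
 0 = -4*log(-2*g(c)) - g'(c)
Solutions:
 Integral(1/(log(-_y) + log(2)), (_y, g(c)))/4 = C1 - c


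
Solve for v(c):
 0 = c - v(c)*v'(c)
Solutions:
 v(c) = -sqrt(C1 + c^2)
 v(c) = sqrt(C1 + c^2)


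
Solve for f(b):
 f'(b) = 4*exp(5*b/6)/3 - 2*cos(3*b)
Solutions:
 f(b) = C1 + 8*exp(5*b/6)/5 - 2*sin(3*b)/3


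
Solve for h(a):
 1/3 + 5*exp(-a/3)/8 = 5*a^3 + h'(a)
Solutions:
 h(a) = C1 - 5*a^4/4 + a/3 - 15*exp(-a/3)/8


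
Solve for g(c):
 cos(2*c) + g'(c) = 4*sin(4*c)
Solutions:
 g(c) = C1 - sin(2*c)/2 - cos(4*c)


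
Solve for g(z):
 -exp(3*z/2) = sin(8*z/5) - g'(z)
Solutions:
 g(z) = C1 + 2*exp(3*z/2)/3 - 5*cos(8*z/5)/8


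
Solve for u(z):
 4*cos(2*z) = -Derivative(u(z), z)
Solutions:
 u(z) = C1 - 2*sin(2*z)


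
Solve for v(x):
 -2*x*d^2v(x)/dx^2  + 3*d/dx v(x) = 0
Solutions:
 v(x) = C1 + C2*x^(5/2)


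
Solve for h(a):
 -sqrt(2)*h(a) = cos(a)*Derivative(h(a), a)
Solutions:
 h(a) = C1*(sin(a) - 1)^(sqrt(2)/2)/(sin(a) + 1)^(sqrt(2)/2)


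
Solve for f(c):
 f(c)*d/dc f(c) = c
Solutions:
 f(c) = -sqrt(C1 + c^2)
 f(c) = sqrt(C1 + c^2)


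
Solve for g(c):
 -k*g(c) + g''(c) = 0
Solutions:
 g(c) = C1*exp(-c*sqrt(k)) + C2*exp(c*sqrt(k))


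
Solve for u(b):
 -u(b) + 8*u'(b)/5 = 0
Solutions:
 u(b) = C1*exp(5*b/8)


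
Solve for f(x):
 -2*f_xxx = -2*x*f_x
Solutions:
 f(x) = C1 + Integral(C2*airyai(x) + C3*airybi(x), x)


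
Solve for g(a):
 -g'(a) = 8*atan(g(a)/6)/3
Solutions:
 Integral(1/atan(_y/6), (_y, g(a))) = C1 - 8*a/3


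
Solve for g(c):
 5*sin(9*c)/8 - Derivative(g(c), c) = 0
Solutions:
 g(c) = C1 - 5*cos(9*c)/72


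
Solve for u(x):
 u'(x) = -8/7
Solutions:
 u(x) = C1 - 8*x/7


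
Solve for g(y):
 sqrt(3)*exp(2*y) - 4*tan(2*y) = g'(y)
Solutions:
 g(y) = C1 + sqrt(3)*exp(2*y)/2 + 2*log(cos(2*y))


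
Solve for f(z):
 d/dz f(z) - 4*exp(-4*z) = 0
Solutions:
 f(z) = C1 - exp(-4*z)


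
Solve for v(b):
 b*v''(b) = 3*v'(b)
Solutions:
 v(b) = C1 + C2*b^4


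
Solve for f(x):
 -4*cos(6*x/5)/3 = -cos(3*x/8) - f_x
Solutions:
 f(x) = C1 - 8*sin(3*x/8)/3 + 10*sin(6*x/5)/9


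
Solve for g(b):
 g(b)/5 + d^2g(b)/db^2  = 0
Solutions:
 g(b) = C1*sin(sqrt(5)*b/5) + C2*cos(sqrt(5)*b/5)


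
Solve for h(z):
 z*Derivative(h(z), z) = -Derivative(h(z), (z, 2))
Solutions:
 h(z) = C1 + C2*erf(sqrt(2)*z/2)


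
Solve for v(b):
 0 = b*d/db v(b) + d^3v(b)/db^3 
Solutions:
 v(b) = C1 + Integral(C2*airyai(-b) + C3*airybi(-b), b)


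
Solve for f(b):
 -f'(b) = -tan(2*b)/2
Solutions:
 f(b) = C1 - log(cos(2*b))/4


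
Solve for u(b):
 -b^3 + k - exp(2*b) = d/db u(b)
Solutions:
 u(b) = C1 - b^4/4 + b*k - exp(2*b)/2


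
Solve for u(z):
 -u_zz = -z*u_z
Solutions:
 u(z) = C1 + C2*erfi(sqrt(2)*z/2)


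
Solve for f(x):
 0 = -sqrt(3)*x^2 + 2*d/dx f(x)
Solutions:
 f(x) = C1 + sqrt(3)*x^3/6


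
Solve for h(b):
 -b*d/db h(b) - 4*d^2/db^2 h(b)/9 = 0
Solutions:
 h(b) = C1 + C2*erf(3*sqrt(2)*b/4)


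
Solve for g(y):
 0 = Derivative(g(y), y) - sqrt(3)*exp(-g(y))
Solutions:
 g(y) = log(C1 + sqrt(3)*y)


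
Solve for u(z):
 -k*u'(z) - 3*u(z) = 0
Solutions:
 u(z) = C1*exp(-3*z/k)


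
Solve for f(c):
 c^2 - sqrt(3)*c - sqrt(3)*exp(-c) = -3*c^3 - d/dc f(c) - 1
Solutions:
 f(c) = C1 - 3*c^4/4 - c^3/3 + sqrt(3)*c^2/2 - c - sqrt(3)*exp(-c)


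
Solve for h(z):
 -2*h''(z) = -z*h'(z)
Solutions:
 h(z) = C1 + C2*erfi(z/2)


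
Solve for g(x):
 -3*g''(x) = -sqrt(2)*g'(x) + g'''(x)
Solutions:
 g(x) = C1 + C2*exp(x*(-3 + sqrt(4*sqrt(2) + 9))/2) + C3*exp(-x*(3 + sqrt(4*sqrt(2) + 9))/2)


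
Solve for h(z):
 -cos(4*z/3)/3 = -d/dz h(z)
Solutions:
 h(z) = C1 + sin(4*z/3)/4


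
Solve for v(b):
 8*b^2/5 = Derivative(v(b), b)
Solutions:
 v(b) = C1 + 8*b^3/15


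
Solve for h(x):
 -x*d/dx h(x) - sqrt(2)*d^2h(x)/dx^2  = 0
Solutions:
 h(x) = C1 + C2*erf(2^(1/4)*x/2)


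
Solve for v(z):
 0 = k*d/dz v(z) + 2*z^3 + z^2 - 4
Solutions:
 v(z) = C1 - z^4/(2*k) - z^3/(3*k) + 4*z/k


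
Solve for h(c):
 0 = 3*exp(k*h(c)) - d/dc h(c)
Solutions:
 h(c) = Piecewise((log(-1/(C1*k + 3*c*k))/k, Ne(k, 0)), (nan, True))
 h(c) = Piecewise((C1 + 3*c, Eq(k, 0)), (nan, True))


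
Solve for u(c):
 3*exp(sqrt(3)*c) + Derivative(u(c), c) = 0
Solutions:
 u(c) = C1 - sqrt(3)*exp(sqrt(3)*c)


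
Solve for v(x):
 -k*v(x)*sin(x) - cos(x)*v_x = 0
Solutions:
 v(x) = C1*exp(k*log(cos(x)))


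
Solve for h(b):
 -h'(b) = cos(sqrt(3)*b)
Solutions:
 h(b) = C1 - sqrt(3)*sin(sqrt(3)*b)/3


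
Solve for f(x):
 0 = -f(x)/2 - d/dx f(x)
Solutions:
 f(x) = C1*exp(-x/2)


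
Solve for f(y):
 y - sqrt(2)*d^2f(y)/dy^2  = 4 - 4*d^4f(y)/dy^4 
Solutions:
 f(y) = C1 + C2*y + C3*exp(-2^(1/4)*y/2) + C4*exp(2^(1/4)*y/2) + sqrt(2)*y^3/12 - sqrt(2)*y^2


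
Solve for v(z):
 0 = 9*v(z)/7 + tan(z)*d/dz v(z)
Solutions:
 v(z) = C1/sin(z)^(9/7)


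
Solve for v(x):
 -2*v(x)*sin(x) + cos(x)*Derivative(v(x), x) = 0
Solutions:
 v(x) = C1/cos(x)^2


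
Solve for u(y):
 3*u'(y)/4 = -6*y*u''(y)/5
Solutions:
 u(y) = C1 + C2*y^(3/8)


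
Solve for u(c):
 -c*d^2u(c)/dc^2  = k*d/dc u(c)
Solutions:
 u(c) = C1 + c^(1 - re(k))*(C2*sin(log(c)*Abs(im(k))) + C3*cos(log(c)*im(k)))


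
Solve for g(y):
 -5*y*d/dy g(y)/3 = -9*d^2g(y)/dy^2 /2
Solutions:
 g(y) = C1 + C2*erfi(sqrt(15)*y/9)


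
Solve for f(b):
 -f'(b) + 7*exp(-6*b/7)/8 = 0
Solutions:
 f(b) = C1 - 49*exp(-6*b/7)/48


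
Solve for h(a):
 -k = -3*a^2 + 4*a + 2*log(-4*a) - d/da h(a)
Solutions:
 h(a) = C1 - a^3 + 2*a^2 + a*(k - 2 + 4*log(2)) + 2*a*log(-a)


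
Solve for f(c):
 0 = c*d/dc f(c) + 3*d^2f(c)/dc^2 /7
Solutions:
 f(c) = C1 + C2*erf(sqrt(42)*c/6)


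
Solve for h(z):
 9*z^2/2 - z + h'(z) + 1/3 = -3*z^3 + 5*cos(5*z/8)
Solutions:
 h(z) = C1 - 3*z^4/4 - 3*z^3/2 + z^2/2 - z/3 + 8*sin(5*z/8)


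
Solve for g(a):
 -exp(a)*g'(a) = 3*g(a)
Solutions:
 g(a) = C1*exp(3*exp(-a))


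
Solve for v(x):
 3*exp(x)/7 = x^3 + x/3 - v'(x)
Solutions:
 v(x) = C1 + x^4/4 + x^2/6 - 3*exp(x)/7


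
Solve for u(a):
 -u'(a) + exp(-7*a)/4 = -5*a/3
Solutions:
 u(a) = C1 + 5*a^2/6 - exp(-7*a)/28


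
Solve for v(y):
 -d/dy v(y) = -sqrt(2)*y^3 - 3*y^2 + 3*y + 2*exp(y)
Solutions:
 v(y) = C1 + sqrt(2)*y^4/4 + y^3 - 3*y^2/2 - 2*exp(y)


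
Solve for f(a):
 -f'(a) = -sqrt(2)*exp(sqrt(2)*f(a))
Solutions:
 f(a) = sqrt(2)*(2*log(-1/(C1 + sqrt(2)*a)) - log(2))/4


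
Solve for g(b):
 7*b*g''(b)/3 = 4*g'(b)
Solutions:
 g(b) = C1 + C2*b^(19/7)


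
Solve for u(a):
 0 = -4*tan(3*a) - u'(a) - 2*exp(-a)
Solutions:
 u(a) = C1 - 2*log(tan(3*a)^2 + 1)/3 + 2*exp(-a)


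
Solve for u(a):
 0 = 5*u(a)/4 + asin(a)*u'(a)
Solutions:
 u(a) = C1*exp(-5*Integral(1/asin(a), a)/4)


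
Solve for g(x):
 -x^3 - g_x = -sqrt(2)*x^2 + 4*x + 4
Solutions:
 g(x) = C1 - x^4/4 + sqrt(2)*x^3/3 - 2*x^2 - 4*x


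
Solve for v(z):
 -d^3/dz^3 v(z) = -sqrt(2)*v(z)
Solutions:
 v(z) = C3*exp(2^(1/6)*z) + (C1*sin(2^(1/6)*sqrt(3)*z/2) + C2*cos(2^(1/6)*sqrt(3)*z/2))*exp(-2^(1/6)*z/2)


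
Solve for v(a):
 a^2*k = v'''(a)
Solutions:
 v(a) = C1 + C2*a + C3*a^2 + a^5*k/60


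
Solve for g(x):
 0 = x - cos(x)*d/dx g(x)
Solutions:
 g(x) = C1 + Integral(x/cos(x), x)


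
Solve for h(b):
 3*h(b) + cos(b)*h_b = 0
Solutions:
 h(b) = C1*(sin(b) - 1)^(3/2)/(sin(b) + 1)^(3/2)


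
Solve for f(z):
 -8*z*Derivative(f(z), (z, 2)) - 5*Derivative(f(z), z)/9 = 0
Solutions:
 f(z) = C1 + C2*z^(67/72)


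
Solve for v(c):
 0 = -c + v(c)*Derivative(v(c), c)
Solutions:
 v(c) = -sqrt(C1 + c^2)
 v(c) = sqrt(C1 + c^2)


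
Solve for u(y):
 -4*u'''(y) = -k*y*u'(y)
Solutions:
 u(y) = C1 + Integral(C2*airyai(2^(1/3)*k^(1/3)*y/2) + C3*airybi(2^(1/3)*k^(1/3)*y/2), y)


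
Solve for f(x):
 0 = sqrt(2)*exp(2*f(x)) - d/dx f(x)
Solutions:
 f(x) = log(-sqrt(-1/(C1 + sqrt(2)*x))) - log(2)/2
 f(x) = log(-1/(C1 + sqrt(2)*x))/2 - log(2)/2


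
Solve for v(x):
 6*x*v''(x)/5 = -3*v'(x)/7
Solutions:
 v(x) = C1 + C2*x^(9/14)


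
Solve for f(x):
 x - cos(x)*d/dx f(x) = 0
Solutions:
 f(x) = C1 + Integral(x/cos(x), x)


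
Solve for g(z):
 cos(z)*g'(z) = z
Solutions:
 g(z) = C1 + Integral(z/cos(z), z)


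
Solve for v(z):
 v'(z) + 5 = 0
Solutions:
 v(z) = C1 - 5*z


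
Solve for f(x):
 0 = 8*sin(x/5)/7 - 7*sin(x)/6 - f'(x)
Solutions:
 f(x) = C1 - 40*cos(x/5)/7 + 7*cos(x)/6


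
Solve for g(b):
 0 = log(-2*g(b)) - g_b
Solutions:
 -Integral(1/(log(-_y) + log(2)), (_y, g(b))) = C1 - b


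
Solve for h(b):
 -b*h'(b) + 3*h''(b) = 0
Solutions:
 h(b) = C1 + C2*erfi(sqrt(6)*b/6)


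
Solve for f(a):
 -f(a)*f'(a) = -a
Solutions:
 f(a) = -sqrt(C1 + a^2)
 f(a) = sqrt(C1 + a^2)


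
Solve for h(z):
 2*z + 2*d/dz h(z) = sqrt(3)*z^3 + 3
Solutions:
 h(z) = C1 + sqrt(3)*z^4/8 - z^2/2 + 3*z/2


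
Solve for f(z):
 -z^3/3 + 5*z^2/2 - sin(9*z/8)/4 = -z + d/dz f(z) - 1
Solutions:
 f(z) = C1 - z^4/12 + 5*z^3/6 + z^2/2 + z + 2*cos(9*z/8)/9


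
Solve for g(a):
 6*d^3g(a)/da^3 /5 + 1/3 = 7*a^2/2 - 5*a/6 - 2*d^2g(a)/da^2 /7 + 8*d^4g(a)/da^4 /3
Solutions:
 g(a) = C1 + C2*a + C3*exp(a*(63 - sqrt(12369))/280) + C4*exp(a*(63 + sqrt(12369))/280) + 49*a^4/48 - 6349*a^3/360 + 67193*a^2/200


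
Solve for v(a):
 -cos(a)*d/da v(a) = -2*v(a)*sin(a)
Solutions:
 v(a) = C1/cos(a)^2


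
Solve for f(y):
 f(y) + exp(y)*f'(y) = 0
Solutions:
 f(y) = C1*exp(exp(-y))


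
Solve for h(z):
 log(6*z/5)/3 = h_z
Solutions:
 h(z) = C1 + z*log(z)/3 - z*log(5)/3 - z/3 + z*log(6)/3


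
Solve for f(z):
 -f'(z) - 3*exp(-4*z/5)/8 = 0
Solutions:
 f(z) = C1 + 15*exp(-4*z/5)/32


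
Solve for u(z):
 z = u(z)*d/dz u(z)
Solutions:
 u(z) = -sqrt(C1 + z^2)
 u(z) = sqrt(C1 + z^2)


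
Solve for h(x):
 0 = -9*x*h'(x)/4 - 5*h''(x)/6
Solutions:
 h(x) = C1 + C2*erf(3*sqrt(15)*x/10)


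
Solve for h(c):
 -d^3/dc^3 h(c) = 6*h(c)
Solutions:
 h(c) = C3*exp(-6^(1/3)*c) + (C1*sin(2^(1/3)*3^(5/6)*c/2) + C2*cos(2^(1/3)*3^(5/6)*c/2))*exp(6^(1/3)*c/2)


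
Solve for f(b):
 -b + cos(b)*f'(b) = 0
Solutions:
 f(b) = C1 + Integral(b/cos(b), b)


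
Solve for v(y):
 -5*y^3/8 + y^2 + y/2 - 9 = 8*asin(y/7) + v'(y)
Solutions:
 v(y) = C1 - 5*y^4/32 + y^3/3 + y^2/4 - 8*y*asin(y/7) - 9*y - 8*sqrt(49 - y^2)


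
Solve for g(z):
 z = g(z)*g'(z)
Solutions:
 g(z) = -sqrt(C1 + z^2)
 g(z) = sqrt(C1 + z^2)


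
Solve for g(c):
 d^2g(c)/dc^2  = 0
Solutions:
 g(c) = C1 + C2*c


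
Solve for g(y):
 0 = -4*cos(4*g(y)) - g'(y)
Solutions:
 g(y) = -asin((C1 + exp(32*y))/(C1 - exp(32*y)))/4 + pi/4
 g(y) = asin((C1 + exp(32*y))/(C1 - exp(32*y)))/4


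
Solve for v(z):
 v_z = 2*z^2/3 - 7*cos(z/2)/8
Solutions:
 v(z) = C1 + 2*z^3/9 - 7*sin(z/2)/4


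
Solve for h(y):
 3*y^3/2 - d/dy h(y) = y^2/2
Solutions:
 h(y) = C1 + 3*y^4/8 - y^3/6


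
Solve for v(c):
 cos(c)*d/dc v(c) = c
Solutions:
 v(c) = C1 + Integral(c/cos(c), c)


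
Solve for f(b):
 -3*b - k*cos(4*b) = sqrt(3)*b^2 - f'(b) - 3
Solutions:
 f(b) = C1 + sqrt(3)*b^3/3 + 3*b^2/2 - 3*b + k*sin(4*b)/4


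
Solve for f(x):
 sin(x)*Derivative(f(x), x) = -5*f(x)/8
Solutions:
 f(x) = C1*(cos(x) + 1)^(5/16)/(cos(x) - 1)^(5/16)


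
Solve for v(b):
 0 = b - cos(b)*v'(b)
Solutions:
 v(b) = C1 + Integral(b/cos(b), b)
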